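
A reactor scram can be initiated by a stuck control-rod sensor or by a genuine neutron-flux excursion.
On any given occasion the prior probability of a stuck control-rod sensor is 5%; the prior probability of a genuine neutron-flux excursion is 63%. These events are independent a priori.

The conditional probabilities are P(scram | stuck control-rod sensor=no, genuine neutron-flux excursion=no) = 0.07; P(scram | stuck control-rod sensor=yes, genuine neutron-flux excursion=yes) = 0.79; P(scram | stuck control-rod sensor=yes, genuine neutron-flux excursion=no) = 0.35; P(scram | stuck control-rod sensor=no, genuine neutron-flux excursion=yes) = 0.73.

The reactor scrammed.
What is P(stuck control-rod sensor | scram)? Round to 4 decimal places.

P(stuck control-rod sensor | scram) ≈ 0.0636

Sum P(scram|·) weighted by the priors over the 4 (stuck control-rod sensor, genuine neutron-flux excursion) configurations:
  P(scram) = 0.07·0.95·0.37 + 0.73·0.95·0.63 + 0.35·0.05·0.37 + 0.79·0.05·0.63
        = 0.024605 + 0.436905 + 0.006475 + 0.024885 = 0.492870
Keeping only the stuck control-rod sensor-present terms gives 0.031360, so
  P(stuck control-rod sensor | scram) = 0.031360 / 0.492870 ≈ 0.0636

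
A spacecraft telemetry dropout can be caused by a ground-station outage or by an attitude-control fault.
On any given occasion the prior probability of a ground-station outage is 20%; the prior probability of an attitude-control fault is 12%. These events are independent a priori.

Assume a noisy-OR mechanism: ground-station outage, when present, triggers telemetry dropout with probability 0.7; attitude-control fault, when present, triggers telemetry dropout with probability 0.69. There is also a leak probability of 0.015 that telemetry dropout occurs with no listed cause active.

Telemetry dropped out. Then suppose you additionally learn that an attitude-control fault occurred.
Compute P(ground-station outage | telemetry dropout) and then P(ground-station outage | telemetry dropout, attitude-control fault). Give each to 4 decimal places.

P(ground-station outage | telemetry dropout) ≈ 0.6537; P(ground-station outage | telemetry dropout, attitude-control fault) ≈ 0.2464

Under noisy-OR, P(telemetry dropout | causes) = 1 − (1−0.015)·∏(1−qᵢ) over the active causes.
P(telemetry dropout) = 0.015·0.8·0.88 + 0.69465·0.8·0.12 + 0.7045·0.2·0.88 + 0.908395·0.2·0.12 = 0.010560 + 0.066686 + 0.123992 + 0.021801 = 0.223039
Of this, 0.145793 comes from 0.123992 + 0.021801 (the ground-station outage=true cases).
P(ground-station outage | telemetry dropout) = 0.145793 / 0.223039 ≈ 0.6537

Now condition on the additional information:
By total probability over both values of ground-station outage:
  P(telemetry dropout | attitude-control fault) = 0.69465×0.8 + 0.908395×0.2
        = 0.555720 + 0.181679 = 0.737399
Configurations with ground-station outage contribute 0.181679, so
  P(ground-station outage | telemetry dropout, attitude-control fault) = 0.181679 / 0.737399 ≈ 0.2464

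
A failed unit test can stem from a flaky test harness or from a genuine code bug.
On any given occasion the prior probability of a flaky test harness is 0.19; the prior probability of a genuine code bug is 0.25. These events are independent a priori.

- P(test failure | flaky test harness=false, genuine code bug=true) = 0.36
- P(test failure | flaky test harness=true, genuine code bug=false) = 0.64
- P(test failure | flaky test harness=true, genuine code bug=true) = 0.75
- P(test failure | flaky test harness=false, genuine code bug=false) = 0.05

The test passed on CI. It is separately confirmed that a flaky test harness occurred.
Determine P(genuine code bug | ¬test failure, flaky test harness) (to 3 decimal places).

P(genuine code bug | ¬test failure, flaky test harness) ≈ 0.188

Weight on genuine code bug=true, given the evidence: 0.25·0.25 = 0.062500
The normalizing constant is 0.36·0.75 + 0.25·0.25 = 0.332500
P(genuine code bug | ¬test failure, flaky test harness) = 0.062500/0.332500 ≈ 0.188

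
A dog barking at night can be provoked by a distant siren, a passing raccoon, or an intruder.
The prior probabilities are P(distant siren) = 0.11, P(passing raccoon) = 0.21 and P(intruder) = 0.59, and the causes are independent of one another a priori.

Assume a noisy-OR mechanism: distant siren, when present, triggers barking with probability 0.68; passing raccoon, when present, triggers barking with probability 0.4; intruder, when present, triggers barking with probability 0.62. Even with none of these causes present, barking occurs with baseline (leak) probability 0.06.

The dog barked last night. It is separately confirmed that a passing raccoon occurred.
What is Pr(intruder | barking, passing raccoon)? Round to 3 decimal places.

Pr(intruder | barking, passing raccoon) ≈ 0.707

Under noisy-OR, P(barking | causes) = 1 − (1−0.06)·∏(1−qᵢ) over the active causes.
Enumerate the 4 (distant siren, intruder) configurations and weight by the priors:
  P(barking | passing raccoon) = 0.436·0.89·0.41 + 0.78568·0.89·0.59 + 0.81952·0.11·0.41 + 0.931418·0.11·0.59
        = 0.159096 + 0.412561 + 0.036960 + 0.060449 = 0.669066
Keeping only the intruder-present terms gives 0.473010, so
  P(intruder | barking, passing raccoon) = 0.473010 / 0.669066 ≈ 0.707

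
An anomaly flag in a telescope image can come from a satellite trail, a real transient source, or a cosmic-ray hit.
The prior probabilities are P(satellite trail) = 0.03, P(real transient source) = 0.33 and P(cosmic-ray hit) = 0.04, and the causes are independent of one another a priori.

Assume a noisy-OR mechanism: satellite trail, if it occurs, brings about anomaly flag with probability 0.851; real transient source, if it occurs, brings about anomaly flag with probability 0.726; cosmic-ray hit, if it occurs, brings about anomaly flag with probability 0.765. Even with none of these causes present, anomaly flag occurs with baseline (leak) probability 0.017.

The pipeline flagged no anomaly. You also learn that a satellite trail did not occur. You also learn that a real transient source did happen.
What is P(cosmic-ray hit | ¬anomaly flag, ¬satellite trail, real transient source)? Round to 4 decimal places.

P(cosmic-ray hit | ¬anomaly flag, ¬satellite trail, real transient source) ≈ 0.0097

Under noisy-OR, P(anomaly flag | causes) = 1 − (1−0.017)·∏(1−qᵢ) over the active causes.
Weight on cosmic-ray hit=true, given the evidence: 0.063295*0.04 = 0.002532
The normalizing constant is 0.269342*0.96 + 0.063295*0.04 = 0.261100
P(cosmic-ray hit | ¬anomaly flag, ¬satellite trail, real transient source) = 0.002532/0.261100 ≈ 0.0097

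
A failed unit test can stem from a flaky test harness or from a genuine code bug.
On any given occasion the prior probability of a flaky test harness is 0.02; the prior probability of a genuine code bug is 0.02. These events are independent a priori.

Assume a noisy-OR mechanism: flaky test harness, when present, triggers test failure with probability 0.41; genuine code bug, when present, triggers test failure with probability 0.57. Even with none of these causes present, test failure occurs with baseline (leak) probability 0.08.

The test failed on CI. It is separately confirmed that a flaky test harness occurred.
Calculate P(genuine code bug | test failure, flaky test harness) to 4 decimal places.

Under noisy-OR, P(test failure | causes) = 1 − (1−0.08)·∏(1−qᵢ) over the active causes.
Sum P(test failure|·) weighted by the priors over both values of genuine code bug:
  P(test failure | flaky test harness) = 0.4572×0.98 + 0.766596×0.02
        = 0.448056 + 0.015332 = 0.463388
The terms with genuine code bug present sum to 0.015332, so
  P(genuine code bug | test failure, flaky test harness) = 0.015332 / 0.463388 ≈ 0.0331

P(genuine code bug | test failure, flaky test harness) ≈ 0.0331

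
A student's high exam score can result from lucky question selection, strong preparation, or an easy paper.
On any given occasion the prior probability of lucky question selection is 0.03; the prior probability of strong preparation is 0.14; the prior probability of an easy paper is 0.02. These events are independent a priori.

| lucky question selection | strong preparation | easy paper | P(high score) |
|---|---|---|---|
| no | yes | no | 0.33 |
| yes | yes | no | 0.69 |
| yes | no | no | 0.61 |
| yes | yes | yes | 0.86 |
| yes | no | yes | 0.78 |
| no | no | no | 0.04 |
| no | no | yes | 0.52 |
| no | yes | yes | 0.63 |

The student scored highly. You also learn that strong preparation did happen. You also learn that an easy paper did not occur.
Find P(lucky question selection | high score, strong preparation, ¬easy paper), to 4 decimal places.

P(lucky question selection | high score, strong preparation, ¬easy paper) ≈ 0.0607

Sum P(high score|·) weighted by the priors over both values of lucky question selection:
  P(high score | strong preparation, ¬easy paper) = 0.33·0.97 + 0.69·0.03
        = 0.320100 + 0.020700 = 0.340800
Keeping only the lucky question selection-present terms gives 0.020700, so
  P(lucky question selection | high score, strong preparation, ¬easy paper) = 0.020700 / 0.340800 ≈ 0.0607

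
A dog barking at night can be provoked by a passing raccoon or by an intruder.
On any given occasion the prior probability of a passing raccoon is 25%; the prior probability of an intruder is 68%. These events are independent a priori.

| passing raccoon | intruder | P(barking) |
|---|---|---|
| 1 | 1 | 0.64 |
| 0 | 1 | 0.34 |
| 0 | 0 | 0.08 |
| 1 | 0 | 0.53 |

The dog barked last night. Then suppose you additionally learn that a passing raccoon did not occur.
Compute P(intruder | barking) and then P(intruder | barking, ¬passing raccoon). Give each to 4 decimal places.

P(intruder | barking) ≈ 0.8208; P(intruder | barking, ¬passing raccoon) ≈ 0.9003

Sum P(barking|·) weighted by the priors over the 4 (passing raccoon, intruder) configurations:
  P(barking) = 0.08·0.75·0.32 + 0.34·0.75·0.68 + 0.53·0.25·0.32 + 0.64·0.25·0.68
        = 0.019200 + 0.173400 + 0.042400 + 0.108800 = 0.343800
The terms with intruder present sum to 0.282200, so
  P(intruder | barking) = 0.282200 / 0.343800 ≈ 0.8208

Now condition on the additional information:
Numerator (weight on configurations with intruder): 0.34·0.68 = 0.231200
The normalizing constant is 0.08·0.32 + 0.34·0.68 = 0.256800
P(intruder | barking, ¬passing raccoon) = 0.231200/0.256800 ≈ 0.9003
Ruling out passing raccoon raises the posterior on intruder — the flip side of explaining away.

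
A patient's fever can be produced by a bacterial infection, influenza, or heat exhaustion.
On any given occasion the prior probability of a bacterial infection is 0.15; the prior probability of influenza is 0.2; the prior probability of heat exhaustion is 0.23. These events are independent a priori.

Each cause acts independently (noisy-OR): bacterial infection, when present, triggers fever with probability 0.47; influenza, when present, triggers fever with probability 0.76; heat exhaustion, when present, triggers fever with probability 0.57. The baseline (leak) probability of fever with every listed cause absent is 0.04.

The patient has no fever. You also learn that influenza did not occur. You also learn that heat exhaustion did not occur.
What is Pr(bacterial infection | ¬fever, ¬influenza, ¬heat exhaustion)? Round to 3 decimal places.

Pr(bacterial infection | ¬fever, ¬influenza, ¬heat exhaustion) ≈ 0.086

Under noisy-OR, P(fever | causes) = 1 − (1−0.04)·∏(1−qᵢ) over the active causes.
Numerator (weight on configurations with bacterial infection): 0.5088*0.15 = 0.076320
Normalizer over all consistent configurations: 0.96*0.85 + 0.5088*0.15 = 0.892320
Posterior = 0.076320 / 0.892320 ≈ 0.086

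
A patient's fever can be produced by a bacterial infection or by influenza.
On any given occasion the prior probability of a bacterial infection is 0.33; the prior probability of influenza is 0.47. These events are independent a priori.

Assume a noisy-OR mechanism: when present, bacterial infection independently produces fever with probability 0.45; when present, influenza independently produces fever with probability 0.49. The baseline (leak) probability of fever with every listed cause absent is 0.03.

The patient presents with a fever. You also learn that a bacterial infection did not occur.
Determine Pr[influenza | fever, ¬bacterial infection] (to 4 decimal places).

Under noisy-OR, P(fever | causes) = 1 − (1−0.03)·∏(1−qᵢ) over the active causes.
Numerator (weight on configurations with influenza): 0.5053×0.47 = 0.237491
Denominator P(fever | ¬bacterial infection): 0.03×0.53 + 0.5053×0.47 = 0.253391
Posterior = 0.237491 / 0.253391 ≈ 0.9373

Pr[influenza | fever, ¬bacterial infection] ≈ 0.9373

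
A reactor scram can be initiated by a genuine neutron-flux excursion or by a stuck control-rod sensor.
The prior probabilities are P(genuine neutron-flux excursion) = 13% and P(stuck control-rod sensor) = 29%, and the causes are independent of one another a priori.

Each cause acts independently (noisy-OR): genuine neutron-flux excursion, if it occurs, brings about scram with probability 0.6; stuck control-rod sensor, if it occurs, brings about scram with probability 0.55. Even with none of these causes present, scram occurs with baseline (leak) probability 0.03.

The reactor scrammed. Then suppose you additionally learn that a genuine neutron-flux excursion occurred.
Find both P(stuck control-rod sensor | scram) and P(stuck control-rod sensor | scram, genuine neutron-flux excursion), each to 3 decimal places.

Under noisy-OR, P(scram | causes) = 1 − (1−0.03)·∏(1−qᵢ) over the active causes.
P(scram) = 0.03·0.87·0.71 + 0.5635·0.87·0.29 + 0.612·0.13·0.71 + 0.8254·0.13·0.29 = 0.018531 + 0.142171 + 0.056488 + 0.031118 = 0.248308
Of this, 0.173289 comes from 0.142171 + 0.031118 (the stuck control-rod sensor=true cases).
So P(stuck control-rod sensor | scram) = 0.173289/0.248308 ≈ 0.698.

Now also conditioning on genuine neutron-flux excursion=true:
For the numerator, keep only stuck control-rod sensor=true terms: 0.8254·0.29 = 0.239366
The normalizing constant is 0.612·0.71 + 0.8254·0.29 = 0.673886
Posterior = 0.239366 / 0.673886 ≈ 0.355
This is intercausal reasoning (explaining away): once genuine neutron-flux excursion accounts for the scram, stuck control-rod sensor becomes less likely.

P(stuck control-rod sensor | scram) ≈ 0.698; P(stuck control-rod sensor | scram, genuine neutron-flux excursion) ≈ 0.355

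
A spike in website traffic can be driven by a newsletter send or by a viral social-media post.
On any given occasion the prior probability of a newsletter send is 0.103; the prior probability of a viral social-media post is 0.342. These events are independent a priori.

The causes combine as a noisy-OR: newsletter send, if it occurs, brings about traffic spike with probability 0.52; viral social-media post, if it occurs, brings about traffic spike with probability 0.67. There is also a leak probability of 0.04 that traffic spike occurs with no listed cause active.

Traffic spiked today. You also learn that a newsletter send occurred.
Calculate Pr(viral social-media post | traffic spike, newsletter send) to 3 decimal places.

Under noisy-OR, P(traffic spike | causes) = 1 − (1−0.04)·∏(1−qᵢ) over the active causes.
Numerator (weight on configurations with viral social-media post): 0.847936×0.342 = 0.289994
Normalizer over all consistent configurations: 0.5392×0.658 + 0.847936×0.342 = 0.644788
Posterior = 0.289994 / 0.644788 ≈ 0.450

Pr(viral social-media post | traffic spike, newsletter send) ≈ 0.450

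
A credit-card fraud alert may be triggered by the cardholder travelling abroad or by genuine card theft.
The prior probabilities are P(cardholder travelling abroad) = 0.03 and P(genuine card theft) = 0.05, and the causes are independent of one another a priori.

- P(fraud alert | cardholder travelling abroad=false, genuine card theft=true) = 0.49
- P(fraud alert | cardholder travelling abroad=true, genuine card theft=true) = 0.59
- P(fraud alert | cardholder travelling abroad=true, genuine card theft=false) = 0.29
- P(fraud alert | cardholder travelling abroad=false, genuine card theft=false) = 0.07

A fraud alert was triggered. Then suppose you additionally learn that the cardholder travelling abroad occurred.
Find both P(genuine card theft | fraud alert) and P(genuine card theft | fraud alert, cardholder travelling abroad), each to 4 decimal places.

Numerator (weight on configurations with genuine card theft): 0.023765 + 0.000885 = 0.024650
Normalizer over all consistent configurations: 0.07·0.97·0.95 + 0.49·0.97·0.05 + 0.29·0.03·0.95 + 0.59·0.03·0.05 = 0.097420
P(genuine card theft | fraud alert) = 0.024650/0.097420 ≈ 0.2530

With the extra evidence:
Sum P(fraud alert|·) weighted by the priors over both values of genuine card theft:
  P(fraud alert | cardholder travelling abroad) = 0.29*0.95 + 0.59*0.05
        = 0.275500 + 0.029500 = 0.305000
The terms with genuine card theft present sum to 0.029500, so
  P(genuine card theft | fraud alert, cardholder travelling abroad) = 0.029500 / 0.305000 ≈ 0.0967

P(genuine card theft | fraud alert) ≈ 0.2530; P(genuine card theft | fraud alert, cardholder travelling abroad) ≈ 0.0967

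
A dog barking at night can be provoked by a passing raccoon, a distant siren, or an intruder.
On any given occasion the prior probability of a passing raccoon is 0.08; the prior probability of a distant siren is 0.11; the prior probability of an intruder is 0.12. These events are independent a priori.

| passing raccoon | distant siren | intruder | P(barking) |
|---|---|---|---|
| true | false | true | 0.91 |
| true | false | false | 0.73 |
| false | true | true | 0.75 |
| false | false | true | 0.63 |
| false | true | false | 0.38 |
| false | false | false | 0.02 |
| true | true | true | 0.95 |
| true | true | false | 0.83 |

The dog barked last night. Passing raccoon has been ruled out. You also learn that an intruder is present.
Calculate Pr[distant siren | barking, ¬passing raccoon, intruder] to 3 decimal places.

By total probability over both values of distant siren:
  P(barking | ¬passing raccoon, intruder) = 0.63×0.89 + 0.75×0.11
        = 0.560700 + 0.082500 = 0.643200
Keeping only the distant siren-present terms gives 0.082500, so
  P(distant siren | barking, ¬passing raccoon, intruder) = 0.082500 / 0.643200 ≈ 0.128

Pr[distant siren | barking, ¬passing raccoon, intruder] ≈ 0.128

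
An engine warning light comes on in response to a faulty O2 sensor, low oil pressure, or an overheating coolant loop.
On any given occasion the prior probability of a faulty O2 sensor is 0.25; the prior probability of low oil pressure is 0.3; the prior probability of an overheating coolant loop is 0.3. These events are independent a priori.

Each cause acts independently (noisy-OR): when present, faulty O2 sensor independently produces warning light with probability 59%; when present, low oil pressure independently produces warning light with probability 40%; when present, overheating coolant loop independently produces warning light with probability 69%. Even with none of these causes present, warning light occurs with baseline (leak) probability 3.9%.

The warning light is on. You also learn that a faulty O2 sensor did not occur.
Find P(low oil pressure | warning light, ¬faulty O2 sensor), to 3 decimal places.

Under noisy-OR, P(warning light | causes) = 1 − (1−0.039)·∏(1−qᵢ) over the active causes.
Weight on low oil pressure=true, given the evidence: 0.088914 + 0.073913 = 0.162827
Normalizer over all consistent configurations: 0.039*0.7*0.7 + 0.70209*0.7*0.3 + 0.4234*0.3*0.7 + 0.821254*0.3*0.3 = 0.329376
Posterior = 0.162827 / 0.329376 ≈ 0.494

P(low oil pressure | warning light, ¬faulty O2 sensor) ≈ 0.494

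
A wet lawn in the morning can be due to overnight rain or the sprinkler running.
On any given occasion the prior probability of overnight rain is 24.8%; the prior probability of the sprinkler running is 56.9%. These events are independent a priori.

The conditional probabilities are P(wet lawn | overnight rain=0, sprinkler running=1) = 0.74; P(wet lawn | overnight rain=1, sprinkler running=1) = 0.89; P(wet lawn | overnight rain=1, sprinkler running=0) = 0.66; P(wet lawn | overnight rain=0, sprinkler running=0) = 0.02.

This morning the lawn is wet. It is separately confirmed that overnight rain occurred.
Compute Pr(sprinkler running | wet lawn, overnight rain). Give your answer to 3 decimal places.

Weight on sprinkler running=true, given the evidence: 0.89×0.569 = 0.506410
Denominator P(wet lawn | overnight rain): 0.66×0.431 + 0.89×0.569 = 0.790870
P(sprinkler running | wet lawn, overnight rain) = 0.506410/0.790870 ≈ 0.640

Pr(sprinkler running | wet lawn, overnight rain) ≈ 0.640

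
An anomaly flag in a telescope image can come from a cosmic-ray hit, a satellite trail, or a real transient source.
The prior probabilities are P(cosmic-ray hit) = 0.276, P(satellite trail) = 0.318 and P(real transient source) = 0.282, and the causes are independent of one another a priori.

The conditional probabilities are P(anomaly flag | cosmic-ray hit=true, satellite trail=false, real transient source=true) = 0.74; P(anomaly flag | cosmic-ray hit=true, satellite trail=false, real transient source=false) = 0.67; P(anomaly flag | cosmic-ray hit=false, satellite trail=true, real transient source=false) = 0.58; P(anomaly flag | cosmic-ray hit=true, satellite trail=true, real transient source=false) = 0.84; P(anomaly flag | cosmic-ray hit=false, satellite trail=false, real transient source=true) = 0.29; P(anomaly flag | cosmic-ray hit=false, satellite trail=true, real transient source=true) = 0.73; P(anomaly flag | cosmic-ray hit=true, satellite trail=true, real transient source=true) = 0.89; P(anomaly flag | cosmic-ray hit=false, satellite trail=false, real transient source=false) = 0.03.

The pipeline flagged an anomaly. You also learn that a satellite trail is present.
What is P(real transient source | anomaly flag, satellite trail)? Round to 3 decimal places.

By total probability over the 4 (cosmic-ray hit, real transient source) configurations:
  P(anomaly flag | satellite trail) = 0.58×0.724×0.718 + 0.73×0.724×0.282 + 0.84×0.276×0.718 + 0.89×0.276×0.282
        = 0.301503 + 0.149043 + 0.166461 + 0.069270 = 0.686277
The terms with real transient source present sum to 0.218313, so
  P(real transient source | anomaly flag, satellite trail) = 0.218313 / 0.686277 ≈ 0.318

P(real transient source | anomaly flag, satellite trail) ≈ 0.318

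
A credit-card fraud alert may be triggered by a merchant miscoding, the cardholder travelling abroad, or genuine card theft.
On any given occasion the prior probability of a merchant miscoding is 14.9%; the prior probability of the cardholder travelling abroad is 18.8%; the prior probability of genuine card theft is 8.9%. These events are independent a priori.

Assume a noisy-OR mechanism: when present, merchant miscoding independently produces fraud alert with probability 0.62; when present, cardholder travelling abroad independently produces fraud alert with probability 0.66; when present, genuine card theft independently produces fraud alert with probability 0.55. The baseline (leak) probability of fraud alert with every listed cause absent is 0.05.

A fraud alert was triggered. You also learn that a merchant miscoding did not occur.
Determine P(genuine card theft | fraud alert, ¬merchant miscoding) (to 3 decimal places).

P(genuine card theft | fraud alert, ¬merchant miscoding) ≈ 0.267

Under noisy-OR, P(fraud alert | causes) = 1 − (1−0.05)·∏(1−qᵢ) over the active causes.
By total probability over the 4 (cardholder travelling abroad, genuine card theft) configurations:
  P(fraud alert | ¬merchant miscoding) = 0.05·0.812·0.911 + 0.5725·0.812·0.089 + 0.677·0.188·0.911 + 0.85465·0.188·0.089
        = 0.036987 + 0.041373 + 0.115948 + 0.014300 = 0.208608
Keeping only the genuine card theft-present terms gives 0.055673, so
  P(genuine card theft | fraud alert, ¬merchant miscoding) = 0.055673 / 0.208608 ≈ 0.267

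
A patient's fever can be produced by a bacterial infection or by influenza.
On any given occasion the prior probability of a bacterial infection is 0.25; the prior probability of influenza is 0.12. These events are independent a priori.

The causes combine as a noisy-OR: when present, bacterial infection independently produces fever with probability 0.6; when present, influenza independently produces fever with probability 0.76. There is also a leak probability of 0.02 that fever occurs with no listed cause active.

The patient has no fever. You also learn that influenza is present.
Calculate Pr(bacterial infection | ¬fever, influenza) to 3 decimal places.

Pr(bacterial infection | ¬fever, influenza) ≈ 0.118

Under noisy-OR, P(fever | causes) = 1 − (1−0.02)·∏(1−qᵢ) over the active causes.
By total probability over both values of bacterial infection:
  P(¬fever | influenza) = 0.2352×0.75 + 0.09408×0.25
        = 0.176400 + 0.023520 = 0.199920
Keeping only the bacterial infection-present terms gives 0.023520, so
  P(bacterial infection | ¬fever, influenza) = 0.023520 / 0.199920 ≈ 0.118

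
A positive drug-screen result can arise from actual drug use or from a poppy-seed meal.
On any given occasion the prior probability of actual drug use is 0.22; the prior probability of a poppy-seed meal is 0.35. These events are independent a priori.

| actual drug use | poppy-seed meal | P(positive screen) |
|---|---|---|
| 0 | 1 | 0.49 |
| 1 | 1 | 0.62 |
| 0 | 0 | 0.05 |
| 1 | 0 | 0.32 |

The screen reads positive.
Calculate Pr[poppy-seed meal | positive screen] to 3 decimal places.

Weight on poppy-seed meal=true, given the evidence: 0.133770 + 0.047740 = 0.181510
The normalizing constant is 0.05*0.78*0.65 + 0.49*0.78*0.35 + 0.32*0.22*0.65 + 0.62*0.22*0.35 = 0.252620
P(poppy-seed meal | positive screen) = 0.181510/0.252620 ≈ 0.719

Pr[poppy-seed meal | positive screen] ≈ 0.719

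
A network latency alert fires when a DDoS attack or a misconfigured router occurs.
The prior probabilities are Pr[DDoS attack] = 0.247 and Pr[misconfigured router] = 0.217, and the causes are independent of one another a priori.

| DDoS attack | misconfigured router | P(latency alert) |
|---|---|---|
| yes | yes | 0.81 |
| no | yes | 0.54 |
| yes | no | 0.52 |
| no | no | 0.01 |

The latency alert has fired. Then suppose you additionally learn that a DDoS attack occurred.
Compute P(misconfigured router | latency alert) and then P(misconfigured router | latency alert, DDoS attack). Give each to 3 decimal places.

P(misconfigured router | latency alert) ≈ 0.553; P(misconfigured router | latency alert, DDoS attack) ≈ 0.302

By total probability over the 4 (DDoS attack, misconfigured router) configurations:
  P(latency alert) = 0.01·0.753·0.783 + 0.54·0.753·0.217 + 0.52·0.247·0.783 + 0.81·0.247·0.217
        = 0.005896 + 0.088237 + 0.100569 + 0.043415 = 0.238117
The terms with misconfigured router present sum to 0.131652, so
  P(misconfigured router | latency alert) = 0.131652 / 0.238117 ≈ 0.553

Now also conditioning on DDoS attack=true:
Weight on misconfigured router=true, given the evidence: 0.81×0.217 = 0.175770
The normalizing constant is 0.52×0.783 + 0.81×0.217 = 0.582930
Posterior = 0.175770 / 0.582930 ≈ 0.302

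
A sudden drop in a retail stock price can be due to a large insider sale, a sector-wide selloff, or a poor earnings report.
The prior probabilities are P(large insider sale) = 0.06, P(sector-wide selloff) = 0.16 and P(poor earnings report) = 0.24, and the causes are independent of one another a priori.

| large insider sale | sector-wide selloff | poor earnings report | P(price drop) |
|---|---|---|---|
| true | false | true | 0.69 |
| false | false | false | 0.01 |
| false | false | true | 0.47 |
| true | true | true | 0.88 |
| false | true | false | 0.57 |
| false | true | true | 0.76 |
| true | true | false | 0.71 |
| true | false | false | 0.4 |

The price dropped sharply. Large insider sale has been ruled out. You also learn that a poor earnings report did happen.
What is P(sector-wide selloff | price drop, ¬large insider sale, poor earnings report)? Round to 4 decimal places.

Enumerate both values of sector-wide selloff and weight by the priors:
  P(price drop | ¬large insider sale, poor earnings report) = 0.47·0.84 + 0.76·0.16
        = 0.394800 + 0.121600 = 0.516400
The terms with sector-wide selloff present sum to 0.121600, so
  P(sector-wide selloff | price drop, ¬large insider sale, poor earnings report) = 0.121600 / 0.516400 ≈ 0.2355

P(sector-wide selloff | price drop, ¬large insider sale, poor earnings report) ≈ 0.2355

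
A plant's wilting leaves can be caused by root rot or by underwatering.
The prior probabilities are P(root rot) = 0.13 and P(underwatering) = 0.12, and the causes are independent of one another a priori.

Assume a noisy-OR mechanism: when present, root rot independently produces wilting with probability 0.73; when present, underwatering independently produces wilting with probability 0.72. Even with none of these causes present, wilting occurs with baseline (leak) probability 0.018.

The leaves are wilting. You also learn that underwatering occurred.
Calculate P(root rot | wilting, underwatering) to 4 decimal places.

Under noisy-OR, P(wilting | causes) = 1 − (1−0.018)·∏(1−qᵢ) over the active causes.
Sum P(wilting|·) weighted by the priors over both values of root rot:
  P(wilting | underwatering) = 0.72504×0.87 + 0.925761×0.13
        = 0.630785 + 0.120349 = 0.751134
Configurations with root rot contribute 0.120349, so
  P(root rot | wilting, underwatering) = 0.120349 / 0.751134 ≈ 0.1602

P(root rot | wilting, underwatering) ≈ 0.1602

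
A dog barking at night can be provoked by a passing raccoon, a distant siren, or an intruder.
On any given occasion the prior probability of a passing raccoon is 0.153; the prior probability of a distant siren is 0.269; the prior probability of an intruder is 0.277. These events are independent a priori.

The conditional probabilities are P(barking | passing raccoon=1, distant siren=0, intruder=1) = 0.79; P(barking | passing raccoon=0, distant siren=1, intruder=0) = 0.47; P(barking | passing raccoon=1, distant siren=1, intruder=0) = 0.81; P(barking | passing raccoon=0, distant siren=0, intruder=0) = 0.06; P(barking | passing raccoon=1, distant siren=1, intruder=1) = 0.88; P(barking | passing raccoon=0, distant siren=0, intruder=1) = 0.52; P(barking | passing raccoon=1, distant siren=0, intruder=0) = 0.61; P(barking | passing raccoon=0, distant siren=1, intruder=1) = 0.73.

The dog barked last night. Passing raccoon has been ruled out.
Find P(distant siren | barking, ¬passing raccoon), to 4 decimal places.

Sum P(barking|·) weighted by the priors over the 4 (distant siren, intruder) configurations:
  P(barking | ¬passing raccoon) = 0.06×0.731×0.723 + 0.52×0.731×0.277 + 0.47×0.269×0.723 + 0.73×0.269×0.277
        = 0.031711 + 0.105293 + 0.091409 + 0.054394 = 0.282807
The terms with distant siren present sum to 0.145803, so
  P(distant siren | barking, ¬passing raccoon) = 0.145803 / 0.282807 ≈ 0.5156

P(distant siren | barking, ¬passing raccoon) ≈ 0.5156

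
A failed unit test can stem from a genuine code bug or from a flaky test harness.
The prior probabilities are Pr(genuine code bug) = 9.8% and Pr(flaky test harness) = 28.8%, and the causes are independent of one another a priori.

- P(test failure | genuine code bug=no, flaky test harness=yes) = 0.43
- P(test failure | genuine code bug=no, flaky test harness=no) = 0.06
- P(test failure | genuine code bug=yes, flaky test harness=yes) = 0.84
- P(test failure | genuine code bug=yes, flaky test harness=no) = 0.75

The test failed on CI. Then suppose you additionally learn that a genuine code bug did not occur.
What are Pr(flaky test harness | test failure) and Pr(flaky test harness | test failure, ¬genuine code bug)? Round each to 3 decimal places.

Enumerate the 4 (genuine code bug, flaky test harness) configurations and weight by the priors:
  P(test failure) = 0.06·0.902·0.712 + 0.43·0.902·0.288 + 0.75·0.098·0.712 + 0.84·0.098·0.288
        = 0.038533 + 0.111704 + 0.052332 + 0.023708 = 0.226277
The terms with flaky test harness present sum to 0.135412, so
  P(flaky test harness | test failure) = 0.135412 / 0.226277 ≈ 0.598

Now condition on the additional information:
By total probability over both values of flaky test harness:
  P(test failure | ¬genuine code bug) = 0.06·0.712 + 0.43·0.288
        = 0.042720 + 0.123840 = 0.166560
Keeping only the flaky test harness-present terms gives 0.123840, so
  P(flaky test harness | test failure, ¬genuine code bug) = 0.123840 / 0.166560 ≈ 0.744
Ruling out genuine code bug raises the posterior on flaky test harness — the flip side of explaining away.

Pr(flaky test harness | test failure) ≈ 0.598; Pr(flaky test harness | test failure, ¬genuine code bug) ≈ 0.744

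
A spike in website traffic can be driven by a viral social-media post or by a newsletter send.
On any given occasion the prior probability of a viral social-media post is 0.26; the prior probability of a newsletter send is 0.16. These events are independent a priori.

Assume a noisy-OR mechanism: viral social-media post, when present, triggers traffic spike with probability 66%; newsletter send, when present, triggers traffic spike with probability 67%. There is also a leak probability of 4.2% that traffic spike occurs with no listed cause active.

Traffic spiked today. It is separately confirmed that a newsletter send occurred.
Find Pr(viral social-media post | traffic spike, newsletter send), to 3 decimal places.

Under noisy-OR, P(traffic spike | causes) = 1 − (1−0.042)·∏(1−qᵢ) over the active causes.
P(traffic spike | newsletter send) = 0.68386·0.74 + 0.892512·0.26 = 0.506056 + 0.232053 = 0.738109
Of this, 0.232053 comes from 0.892512·0.26 (the viral social-media post=true cases).
So P(viral social-media post | traffic spike, newsletter send) = 0.232053/0.738109 ≈ 0.314.

Pr(viral social-media post | traffic spike, newsletter send) ≈ 0.314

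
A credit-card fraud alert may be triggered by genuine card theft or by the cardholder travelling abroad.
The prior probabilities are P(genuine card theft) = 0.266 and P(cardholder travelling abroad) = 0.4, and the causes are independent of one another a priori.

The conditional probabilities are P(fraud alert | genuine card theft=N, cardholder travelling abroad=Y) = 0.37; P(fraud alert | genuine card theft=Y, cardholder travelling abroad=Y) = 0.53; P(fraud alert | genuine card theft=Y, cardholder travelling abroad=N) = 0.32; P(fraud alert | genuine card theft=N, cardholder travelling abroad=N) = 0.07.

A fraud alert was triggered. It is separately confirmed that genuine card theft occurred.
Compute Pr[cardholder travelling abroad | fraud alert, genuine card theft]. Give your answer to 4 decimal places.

For the numerator, keep only cardholder travelling abroad=true terms: 0.53×0.4 = 0.212000
Denominator P(fraud alert | genuine card theft): 0.32×0.6 + 0.53×0.4 = 0.404000
P(cardholder travelling abroad | fraud alert, genuine card theft) = 0.212000/0.404000 ≈ 0.5248

Pr[cardholder travelling abroad | fraud alert, genuine card theft] ≈ 0.5248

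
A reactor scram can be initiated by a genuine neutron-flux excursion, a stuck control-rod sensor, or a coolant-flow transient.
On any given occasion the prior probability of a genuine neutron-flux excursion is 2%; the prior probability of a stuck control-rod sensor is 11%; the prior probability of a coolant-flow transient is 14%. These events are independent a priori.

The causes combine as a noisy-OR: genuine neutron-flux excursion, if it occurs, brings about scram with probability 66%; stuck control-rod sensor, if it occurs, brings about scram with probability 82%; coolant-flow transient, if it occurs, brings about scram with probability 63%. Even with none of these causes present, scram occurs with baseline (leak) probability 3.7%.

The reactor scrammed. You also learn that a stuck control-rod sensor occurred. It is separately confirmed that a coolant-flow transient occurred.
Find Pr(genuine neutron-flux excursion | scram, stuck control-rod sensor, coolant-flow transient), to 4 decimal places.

Under noisy-OR, P(scram | causes) = 1 − (1−0.037)·∏(1−qᵢ) over the active causes.
P(scram | stuck control-rod sensor, coolant-flow transient) = 0.935864*0.98 + 0.978194*0.02 = 0.917147 + 0.019564 = 0.936711
Of this, 0.019564 comes from 0.978194*0.02 (the genuine neutron-flux excursion=true cases).
P(genuine neutron-flux excursion | scram, stuck control-rod sensor, coolant-flow transient) = 0.019564 / 0.936711 ≈ 0.0209

Pr(genuine neutron-flux excursion | scram, stuck control-rod sensor, coolant-flow transient) ≈ 0.0209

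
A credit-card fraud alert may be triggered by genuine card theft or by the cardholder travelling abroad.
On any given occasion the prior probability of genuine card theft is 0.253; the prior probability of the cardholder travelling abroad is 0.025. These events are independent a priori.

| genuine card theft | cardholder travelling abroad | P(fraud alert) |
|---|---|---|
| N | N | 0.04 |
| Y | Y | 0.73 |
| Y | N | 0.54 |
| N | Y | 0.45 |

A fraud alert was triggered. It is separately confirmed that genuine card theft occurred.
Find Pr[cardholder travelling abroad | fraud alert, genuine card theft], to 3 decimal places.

Pr[cardholder travelling abroad | fraud alert, genuine card theft] ≈ 0.034

For the numerator, keep only cardholder travelling abroad=true terms: 0.73·0.025 = 0.018250
Normalizer over all consistent configurations: 0.54·0.975 + 0.73·0.025 = 0.544750
Posterior = 0.018250 / 0.544750 ≈ 0.034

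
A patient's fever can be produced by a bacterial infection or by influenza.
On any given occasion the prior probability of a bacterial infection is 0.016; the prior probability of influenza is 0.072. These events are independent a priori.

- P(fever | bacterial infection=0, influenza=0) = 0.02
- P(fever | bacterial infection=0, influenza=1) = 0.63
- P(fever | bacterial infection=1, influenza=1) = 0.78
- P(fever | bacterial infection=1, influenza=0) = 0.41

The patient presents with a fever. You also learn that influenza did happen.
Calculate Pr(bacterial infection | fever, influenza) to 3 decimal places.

By total probability over both values of bacterial infection:
  P(fever | influenza) = 0.63×0.984 + 0.78×0.016
        = 0.619920 + 0.012480 = 0.632400
Configurations with bacterial infection contribute 0.012480, so
  P(bacterial infection | fever, influenza) = 0.012480 / 0.632400 ≈ 0.020

Pr(bacterial infection | fever, influenza) ≈ 0.020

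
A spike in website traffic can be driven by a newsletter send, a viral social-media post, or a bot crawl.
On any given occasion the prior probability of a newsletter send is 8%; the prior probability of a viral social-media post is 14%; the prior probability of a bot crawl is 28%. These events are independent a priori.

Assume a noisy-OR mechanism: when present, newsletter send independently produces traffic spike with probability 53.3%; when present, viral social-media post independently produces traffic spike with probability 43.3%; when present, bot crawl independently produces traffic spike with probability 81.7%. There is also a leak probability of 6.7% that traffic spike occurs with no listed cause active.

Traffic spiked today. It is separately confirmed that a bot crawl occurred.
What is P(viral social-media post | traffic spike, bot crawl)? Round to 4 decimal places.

Under noisy-OR, P(traffic spike | causes) = 1 − (1−0.067)·∏(1−qᵢ) over the active causes.
For the numerator, keep only viral social-media post=true terms: 0.116331 + 0.010694 = 0.127025
The normalizing constant is 0.829261×0.92×0.86 + 0.903191×0.92×0.14 + 0.920265×0.08×0.86 + 0.95479×0.08×0.14 = 0.846450
Posterior = 0.127025 / 0.846450 ≈ 0.1501

P(viral social-media post | traffic spike, bot crawl) ≈ 0.1501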